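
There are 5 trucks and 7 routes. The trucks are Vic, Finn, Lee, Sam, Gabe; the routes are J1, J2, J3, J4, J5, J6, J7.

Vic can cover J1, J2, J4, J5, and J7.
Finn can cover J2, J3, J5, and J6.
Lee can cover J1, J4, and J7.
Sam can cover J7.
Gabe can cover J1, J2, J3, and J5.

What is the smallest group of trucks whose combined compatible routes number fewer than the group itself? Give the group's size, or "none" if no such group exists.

none

A matching saturating every truck exists, for instance Vic→J2, Finn→J5, Lee→J1, Sam→J7, Gabe→J3.
By Hall's marriage theorem, this means |N(S)| ≥ |S| for every subset S, so no violating subset exists.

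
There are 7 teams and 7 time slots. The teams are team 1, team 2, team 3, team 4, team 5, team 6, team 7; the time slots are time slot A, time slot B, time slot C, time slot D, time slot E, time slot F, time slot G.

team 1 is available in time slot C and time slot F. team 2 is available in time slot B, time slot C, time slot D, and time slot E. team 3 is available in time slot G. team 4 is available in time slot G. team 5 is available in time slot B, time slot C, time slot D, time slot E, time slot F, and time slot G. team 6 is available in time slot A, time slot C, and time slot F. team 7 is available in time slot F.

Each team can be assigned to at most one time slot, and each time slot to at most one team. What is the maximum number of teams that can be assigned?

A valid assignment of size 6: team 1–time slot C, team 2–time slot D, team 3–time slot G, team 5–time slot E, team 6–time slot A, team 7–time slot F.
The set {team 3, team 4} has only 1 neighbour ({time slot G}), so by Hall's theorem at most 6 of the 7 teams can be matched.

6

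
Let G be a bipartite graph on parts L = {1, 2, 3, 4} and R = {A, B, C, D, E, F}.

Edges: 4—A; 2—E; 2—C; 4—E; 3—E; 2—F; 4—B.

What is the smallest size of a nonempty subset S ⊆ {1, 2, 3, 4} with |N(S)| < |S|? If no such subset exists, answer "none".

Take S = {1}. Its neighbourhood is {}, so |N(S)| = 0 < |S| = 1.

1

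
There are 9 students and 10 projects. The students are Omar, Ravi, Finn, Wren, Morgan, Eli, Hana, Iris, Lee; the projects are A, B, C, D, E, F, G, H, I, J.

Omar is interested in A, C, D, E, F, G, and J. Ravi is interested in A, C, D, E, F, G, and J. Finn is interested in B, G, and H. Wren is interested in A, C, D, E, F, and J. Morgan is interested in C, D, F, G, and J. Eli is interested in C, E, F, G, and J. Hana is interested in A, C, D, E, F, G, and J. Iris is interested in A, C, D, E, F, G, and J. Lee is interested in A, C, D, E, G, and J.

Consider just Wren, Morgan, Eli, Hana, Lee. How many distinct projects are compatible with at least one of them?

7

The union of neighbours of {Wren, Morgan, Eli, Hana, Lee} is {A, C, D, E, F, G, J}, which has 7 elements.
Since |N(S)| = 7 ≥ |S| = 5, Hall's condition holds for this subset.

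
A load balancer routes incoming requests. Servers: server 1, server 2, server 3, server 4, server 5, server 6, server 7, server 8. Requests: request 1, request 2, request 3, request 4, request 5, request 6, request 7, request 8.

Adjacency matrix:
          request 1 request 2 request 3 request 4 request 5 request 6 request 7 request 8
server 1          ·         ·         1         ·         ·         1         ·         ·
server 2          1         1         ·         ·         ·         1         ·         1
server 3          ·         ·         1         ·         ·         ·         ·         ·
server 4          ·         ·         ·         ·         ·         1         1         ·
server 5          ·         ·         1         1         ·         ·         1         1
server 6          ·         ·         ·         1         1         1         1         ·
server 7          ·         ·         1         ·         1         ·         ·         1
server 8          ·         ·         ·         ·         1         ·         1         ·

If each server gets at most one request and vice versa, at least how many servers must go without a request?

1

For example, pair server 1-request 6, server 2-request 2, server 3-request 3, server 4-request 7, server 5-request 8, server 6-request 4, server 7-request 5.
The set {server 1, server 3, server 4, server 5, server 6, server 7, server 8} has only 6 neighbours ({request 3, request 4, request 5, request 6, request 7, request 8}), so by Hall's theorem at most 7 of the 8 servers can be matched.
That matches 7 of the 8, leaving 1 unmatched; no matching can do better.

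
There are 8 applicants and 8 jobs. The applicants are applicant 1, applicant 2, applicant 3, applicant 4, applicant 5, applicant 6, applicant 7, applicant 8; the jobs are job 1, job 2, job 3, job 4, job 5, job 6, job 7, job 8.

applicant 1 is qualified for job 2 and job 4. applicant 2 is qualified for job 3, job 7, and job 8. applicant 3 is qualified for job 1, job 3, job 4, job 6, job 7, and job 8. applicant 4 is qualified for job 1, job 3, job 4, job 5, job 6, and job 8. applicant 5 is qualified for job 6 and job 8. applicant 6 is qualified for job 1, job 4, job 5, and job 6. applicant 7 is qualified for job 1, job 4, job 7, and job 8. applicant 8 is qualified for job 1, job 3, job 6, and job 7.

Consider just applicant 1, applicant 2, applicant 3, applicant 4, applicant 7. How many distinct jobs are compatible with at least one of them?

8

The union of neighbours of {applicant 1, applicant 2, applicant 3, applicant 4, applicant 7} is {job 1, job 2, job 3, job 4, job 5, job 6, job 7, job 8}, which has 8 elements.
Since |N(S)| = 8 ≥ |S| = 5, Hall's condition holds for this subset.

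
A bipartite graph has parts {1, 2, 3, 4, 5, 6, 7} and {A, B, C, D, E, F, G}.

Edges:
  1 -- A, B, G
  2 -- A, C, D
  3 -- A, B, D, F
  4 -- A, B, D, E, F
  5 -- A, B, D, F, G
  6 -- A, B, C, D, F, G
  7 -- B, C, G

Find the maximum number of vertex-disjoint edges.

7

A valid assignment of size 7: 1–G, 2–C, 3–D, 4–E, 5–F, 6–A, 7–B.
All 7 left vertices are matched, so no larger matching exists.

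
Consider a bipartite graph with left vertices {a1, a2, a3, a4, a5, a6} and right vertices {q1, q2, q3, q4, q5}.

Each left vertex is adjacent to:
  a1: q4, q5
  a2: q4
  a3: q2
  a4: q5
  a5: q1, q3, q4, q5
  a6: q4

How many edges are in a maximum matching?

For example, pair a1→q5, a2→q4, a3→q2, a5→q3.
The set {a1, a2, a4, a6} has only 2 neighbours ({q4, q5}), so by Hall's theorem at most 4 of the 6 left vertices can be matched.

4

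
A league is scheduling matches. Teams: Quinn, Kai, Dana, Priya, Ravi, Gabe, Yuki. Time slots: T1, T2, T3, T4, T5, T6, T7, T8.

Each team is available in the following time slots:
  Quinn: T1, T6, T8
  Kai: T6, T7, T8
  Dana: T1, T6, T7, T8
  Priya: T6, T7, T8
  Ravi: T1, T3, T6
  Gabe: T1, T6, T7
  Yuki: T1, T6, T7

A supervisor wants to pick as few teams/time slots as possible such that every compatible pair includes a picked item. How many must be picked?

5

The 5 edges Quinn–T8, Kai–T6, Dana–T1, Priya–T7, Ravi–T3 form a matching, so any vertex cover needs at least 5 vertices (one per matched edge).
Conversely {Ravi, T1, T6, T7, T8} meets every edge and has exactly 5 vertices, so 5 is optimal.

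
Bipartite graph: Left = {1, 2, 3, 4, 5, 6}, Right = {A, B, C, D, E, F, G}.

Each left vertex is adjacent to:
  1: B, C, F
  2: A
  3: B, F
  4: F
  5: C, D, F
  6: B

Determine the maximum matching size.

A valid assignment of size 5: 1→C, 2→A, 3→B, 4→F, 5→D.
The set {3, 4, 6} has only 2 neighbours ({B, F}), so by Hall's theorem at most 5 of the 6 left vertices can be matched.

5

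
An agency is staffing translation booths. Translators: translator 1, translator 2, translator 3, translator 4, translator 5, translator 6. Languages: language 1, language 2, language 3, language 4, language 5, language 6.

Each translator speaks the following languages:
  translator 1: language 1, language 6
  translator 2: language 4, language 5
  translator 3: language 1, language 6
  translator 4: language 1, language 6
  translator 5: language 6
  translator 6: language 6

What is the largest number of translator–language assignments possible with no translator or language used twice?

A valid assignment of size 3: translator 1–language 1, translator 2–language 4, translator 3–language 6.
The set {translator 1, translator 3, translator 4, translator 5, translator 6} has only 2 neighbours ({language 1, language 6}), so by Hall's theorem at most 3 of the 6 translators can be matched.

3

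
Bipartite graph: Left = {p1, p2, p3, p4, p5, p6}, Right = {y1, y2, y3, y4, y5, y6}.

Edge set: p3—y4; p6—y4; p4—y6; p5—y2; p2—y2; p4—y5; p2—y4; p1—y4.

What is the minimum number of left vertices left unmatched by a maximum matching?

3

A valid assignment of size 3: p1-y4, p2-y2, p4-y6.
The set {p1, p2, p3, p5, p6} has only 2 neighbours ({y2, y4}), so by Hall's theorem at most 3 of the 6 left vertices can be matched.
That matches 3 of the 6, leaving 3 unmatched; no matching can do better.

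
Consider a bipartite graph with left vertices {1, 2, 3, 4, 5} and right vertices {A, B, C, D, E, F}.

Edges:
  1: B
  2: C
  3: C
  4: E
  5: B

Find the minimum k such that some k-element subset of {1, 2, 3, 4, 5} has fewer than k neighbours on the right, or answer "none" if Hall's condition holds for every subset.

Take S = {1, 5}. Its neighbourhood is {B}, so |N(S)| = 1 < |S| = 2.
No single vertex violates Hall's condition since each has at least one neighbour, so 2 is the minimum.

2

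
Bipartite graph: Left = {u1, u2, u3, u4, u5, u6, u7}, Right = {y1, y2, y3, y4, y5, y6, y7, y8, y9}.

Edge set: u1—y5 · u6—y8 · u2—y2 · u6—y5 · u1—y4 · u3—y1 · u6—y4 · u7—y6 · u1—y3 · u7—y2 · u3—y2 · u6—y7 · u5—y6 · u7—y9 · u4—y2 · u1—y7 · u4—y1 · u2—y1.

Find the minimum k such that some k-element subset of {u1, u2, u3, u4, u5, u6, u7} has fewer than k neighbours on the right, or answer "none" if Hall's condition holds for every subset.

Take S = {u2, u3, u4}. Its neighbourhood is {y1, y2}, so |N(S)| = 2 < |S| = 3.
Every subset of size less than 3 has at least as many neighbours as members, so 3 is the minimum.

3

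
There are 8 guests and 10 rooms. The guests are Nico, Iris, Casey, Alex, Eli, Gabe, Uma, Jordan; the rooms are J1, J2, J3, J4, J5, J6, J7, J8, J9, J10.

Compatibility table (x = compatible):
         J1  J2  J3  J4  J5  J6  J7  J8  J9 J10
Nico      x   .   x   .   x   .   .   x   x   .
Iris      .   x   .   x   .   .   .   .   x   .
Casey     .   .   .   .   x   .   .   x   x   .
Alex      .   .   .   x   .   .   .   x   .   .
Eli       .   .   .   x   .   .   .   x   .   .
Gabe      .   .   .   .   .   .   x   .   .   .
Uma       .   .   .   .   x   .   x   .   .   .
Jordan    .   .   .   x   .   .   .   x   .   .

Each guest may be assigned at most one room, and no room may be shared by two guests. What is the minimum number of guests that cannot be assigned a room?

1

A valid assignment of size 7: Nico-J1, Iris-J2, Casey-J9, Alex-J4, Eli-J8, Gabe-J7, Uma-J5.
The set {Alex, Eli, Jordan} has only 2 neighbours ({J4, J8}), so by Hall's theorem at most 7 of the 8 guests can be matched.
That matches 7 of the 8, leaving 1 unmatched; no matching can do better.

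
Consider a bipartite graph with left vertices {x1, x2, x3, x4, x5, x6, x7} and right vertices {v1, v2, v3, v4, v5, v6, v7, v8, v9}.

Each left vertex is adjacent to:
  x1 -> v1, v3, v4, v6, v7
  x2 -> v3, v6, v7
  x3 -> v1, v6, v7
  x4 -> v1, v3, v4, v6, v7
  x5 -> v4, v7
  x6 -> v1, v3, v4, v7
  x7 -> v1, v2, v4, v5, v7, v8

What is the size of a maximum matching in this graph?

For example, pair x1–v3, x2–v6, x3–v1, x4–v4, x5–v7, x7–v8.
The set {x1, x2, x3, x4, x5, x6} has only 5 neighbours ({v1, v3, v4, v6, v7}), so by Hall's theorem at most 6 of the 7 left vertices can be matched.

6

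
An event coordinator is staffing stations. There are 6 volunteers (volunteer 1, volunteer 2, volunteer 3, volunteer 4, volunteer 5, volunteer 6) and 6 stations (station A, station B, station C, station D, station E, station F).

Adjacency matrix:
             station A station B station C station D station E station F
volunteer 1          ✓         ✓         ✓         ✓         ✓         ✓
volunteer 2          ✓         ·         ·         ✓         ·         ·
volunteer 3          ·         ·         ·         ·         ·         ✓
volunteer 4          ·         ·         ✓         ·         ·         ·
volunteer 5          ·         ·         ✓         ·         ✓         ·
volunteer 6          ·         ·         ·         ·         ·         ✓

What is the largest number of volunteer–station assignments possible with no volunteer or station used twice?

One maximum matching: volunteer 1–station B, volunteer 2–station A, volunteer 3–station F, volunteer 4–station C, volunteer 5–station E.
The set {volunteer 3, volunteer 6} has only 1 neighbour ({station F}), so by Hall's theorem at most 5 of the 6 volunteers can be matched.

5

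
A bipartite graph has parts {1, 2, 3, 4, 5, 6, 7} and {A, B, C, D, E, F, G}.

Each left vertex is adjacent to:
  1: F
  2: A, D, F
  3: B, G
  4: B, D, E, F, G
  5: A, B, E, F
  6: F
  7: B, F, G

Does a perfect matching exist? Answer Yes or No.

No

The set {1, 6} has only 1 neighbour ({F}), so by Hall's theorem at most 6 of the 7 left vertices can be matched.
Hence no matching covers every left vertex.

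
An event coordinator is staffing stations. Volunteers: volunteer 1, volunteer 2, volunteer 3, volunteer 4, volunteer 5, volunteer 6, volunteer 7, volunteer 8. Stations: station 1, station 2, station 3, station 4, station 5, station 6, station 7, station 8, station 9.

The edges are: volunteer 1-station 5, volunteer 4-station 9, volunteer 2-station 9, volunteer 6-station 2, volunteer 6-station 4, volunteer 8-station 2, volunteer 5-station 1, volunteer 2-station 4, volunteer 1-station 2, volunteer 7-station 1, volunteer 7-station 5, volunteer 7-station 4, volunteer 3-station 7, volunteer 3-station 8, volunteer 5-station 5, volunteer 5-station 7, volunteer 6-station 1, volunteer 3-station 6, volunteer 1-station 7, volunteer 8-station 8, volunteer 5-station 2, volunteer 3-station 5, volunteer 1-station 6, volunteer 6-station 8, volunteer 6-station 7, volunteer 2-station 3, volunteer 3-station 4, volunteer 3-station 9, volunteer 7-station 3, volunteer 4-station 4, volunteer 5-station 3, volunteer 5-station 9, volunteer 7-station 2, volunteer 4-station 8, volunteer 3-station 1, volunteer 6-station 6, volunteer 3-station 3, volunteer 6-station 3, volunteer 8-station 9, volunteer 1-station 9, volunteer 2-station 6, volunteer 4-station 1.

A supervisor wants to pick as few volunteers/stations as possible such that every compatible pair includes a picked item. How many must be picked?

{volunteer 1, volunteer 2, volunteer 3, volunteer 4, volunteer 5, volunteer 6, volunteer 7, volunteer 8} is a vertex cover of size 8: every edge has an endpoint in this set.
No smaller cover exists because volunteer 1–station 9, volunteer 2–station 3, volunteer 3–station 6, volunteer 4–station 4, volunteer 5–station 7, volunteer 6–station 8, volunteer 7–station 1, volunteer 8–station 2 is a matching of size 8, and a cover must include an endpoint of each of these disjoint edges (König's theorem).

8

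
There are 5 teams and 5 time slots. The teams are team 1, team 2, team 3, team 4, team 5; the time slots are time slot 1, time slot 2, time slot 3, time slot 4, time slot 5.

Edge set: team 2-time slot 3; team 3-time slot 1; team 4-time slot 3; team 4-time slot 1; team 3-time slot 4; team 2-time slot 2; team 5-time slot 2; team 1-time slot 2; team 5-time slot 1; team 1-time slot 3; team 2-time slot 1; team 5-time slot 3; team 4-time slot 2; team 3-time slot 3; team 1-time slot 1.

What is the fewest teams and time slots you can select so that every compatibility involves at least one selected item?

4

A maximum matching has 4 edges (e.g. team 1–time slot 1, team 2–time slot 3, team 3–time slot 4, team 4–time slot 2).
By König's theorem the minimum vertex cover has the same size. One such cover is {team 3, time slot 1, time slot 2, time slot 3}.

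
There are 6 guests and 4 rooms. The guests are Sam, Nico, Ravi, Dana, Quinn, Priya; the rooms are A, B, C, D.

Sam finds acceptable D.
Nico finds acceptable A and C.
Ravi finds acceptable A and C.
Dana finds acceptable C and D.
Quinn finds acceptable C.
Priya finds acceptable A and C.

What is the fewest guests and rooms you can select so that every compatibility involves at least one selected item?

3

The 3 edges Sam–D, Nico–A, Ravi–C form a matching, so any vertex cover needs at least 3 vertices (one per matched edge).
Conversely {A, C, D} meets every edge and has exactly 3 vertices, so 3 is optimal.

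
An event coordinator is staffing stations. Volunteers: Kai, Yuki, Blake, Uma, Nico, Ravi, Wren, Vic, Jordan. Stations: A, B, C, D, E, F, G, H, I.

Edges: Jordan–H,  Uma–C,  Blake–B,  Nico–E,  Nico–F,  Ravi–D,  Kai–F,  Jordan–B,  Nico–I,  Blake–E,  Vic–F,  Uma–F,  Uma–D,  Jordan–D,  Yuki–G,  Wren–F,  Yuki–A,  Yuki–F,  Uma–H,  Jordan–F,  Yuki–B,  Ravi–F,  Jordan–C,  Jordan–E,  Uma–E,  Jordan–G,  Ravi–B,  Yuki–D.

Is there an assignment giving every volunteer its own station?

No

The set {Kai, Wren, Vic} has only 1 neighbour ({F}), so by Hall's theorem at most 7 of the 9 volunteers can be matched.
Hence no matching covers every volunteer.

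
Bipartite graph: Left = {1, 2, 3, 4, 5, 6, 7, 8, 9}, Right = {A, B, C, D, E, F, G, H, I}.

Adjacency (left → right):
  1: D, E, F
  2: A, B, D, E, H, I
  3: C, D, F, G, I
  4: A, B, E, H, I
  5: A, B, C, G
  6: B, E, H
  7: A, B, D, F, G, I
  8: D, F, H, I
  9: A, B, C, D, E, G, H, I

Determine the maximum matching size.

9

A valid assignment of size 9: 1-E, 2-I, 3-F, 4-A, 5-C, 6-H, 7-B, 8-D, 9-G.
All 9 left vertices are matched, so no larger matching exists.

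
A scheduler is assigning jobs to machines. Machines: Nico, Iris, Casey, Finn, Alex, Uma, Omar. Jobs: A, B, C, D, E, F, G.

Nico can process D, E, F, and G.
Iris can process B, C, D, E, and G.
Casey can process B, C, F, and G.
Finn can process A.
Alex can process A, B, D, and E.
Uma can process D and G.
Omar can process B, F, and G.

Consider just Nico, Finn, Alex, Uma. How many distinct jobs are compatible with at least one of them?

The union of neighbours of {Nico, Finn, Alex, Uma} is {A, B, D, E, F, G}, which has 6 elements.
Since |N(S)| = 6 ≥ |S| = 4, Hall's condition holds for this subset.

6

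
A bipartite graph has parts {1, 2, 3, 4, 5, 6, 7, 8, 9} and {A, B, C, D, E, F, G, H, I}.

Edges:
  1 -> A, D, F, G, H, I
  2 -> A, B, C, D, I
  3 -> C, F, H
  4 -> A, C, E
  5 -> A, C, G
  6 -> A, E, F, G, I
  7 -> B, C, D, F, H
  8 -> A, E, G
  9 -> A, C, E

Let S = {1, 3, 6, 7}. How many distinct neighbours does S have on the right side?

9

The union of neighbours of {1, 3, 6, 7} is {A, B, C, D, E, F, G, H, I}, which has 9 elements.
Since |N(S)| = 9 ≥ |S| = 4, Hall's condition holds for this subset.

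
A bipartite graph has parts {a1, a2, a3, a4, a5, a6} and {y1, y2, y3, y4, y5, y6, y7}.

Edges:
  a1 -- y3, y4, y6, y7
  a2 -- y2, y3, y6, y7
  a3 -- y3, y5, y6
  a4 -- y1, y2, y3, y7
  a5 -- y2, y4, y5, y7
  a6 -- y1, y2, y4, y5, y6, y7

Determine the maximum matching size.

For example, pair a1–y4, a2–y2, a3–y3, a4–y1, a5–y7, a6–y6.
All 6 left vertices are matched, so no larger matching exists.

6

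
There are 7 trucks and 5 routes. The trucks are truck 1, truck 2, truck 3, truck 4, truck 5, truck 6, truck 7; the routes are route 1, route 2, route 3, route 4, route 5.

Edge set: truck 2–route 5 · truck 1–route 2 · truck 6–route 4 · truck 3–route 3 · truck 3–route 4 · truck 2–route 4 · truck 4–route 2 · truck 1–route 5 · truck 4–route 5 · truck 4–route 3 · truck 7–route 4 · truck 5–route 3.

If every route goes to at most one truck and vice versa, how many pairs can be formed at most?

One maximum matching: truck 1-route 5, truck 2-route 4, truck 3-route 3, truck 4-route 2.
The set {truck 1, truck 2, truck 3, truck 4, truck 5, truck 6, truck 7} has only 4 neighbours ({route 2, route 3, route 4, route 5}), so by Hall's theorem at most 4 of the 7 trucks can be matched.

4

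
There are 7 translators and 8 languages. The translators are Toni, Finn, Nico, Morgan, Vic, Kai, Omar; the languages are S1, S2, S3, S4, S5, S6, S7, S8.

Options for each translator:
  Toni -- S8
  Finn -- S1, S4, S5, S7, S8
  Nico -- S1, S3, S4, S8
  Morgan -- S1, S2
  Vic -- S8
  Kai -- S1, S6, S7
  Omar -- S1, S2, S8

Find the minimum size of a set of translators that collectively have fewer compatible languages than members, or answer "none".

Take S = {Toni, Vic}. Its neighbourhood is {S8}, so |N(S)| = 1 < |S| = 2.
No single vertex violates Hall's condition since each has at least one neighbour, so 2 is the minimum.

2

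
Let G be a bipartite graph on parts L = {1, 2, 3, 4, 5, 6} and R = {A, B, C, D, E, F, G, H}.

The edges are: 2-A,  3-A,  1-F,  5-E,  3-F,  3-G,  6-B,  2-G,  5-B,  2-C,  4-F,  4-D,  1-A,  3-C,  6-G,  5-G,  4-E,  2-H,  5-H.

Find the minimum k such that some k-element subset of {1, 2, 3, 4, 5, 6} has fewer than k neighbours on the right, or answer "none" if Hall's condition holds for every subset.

none

A matching saturating every left vertex exists, for instance 1→A, 2→C, 3→F, 4→D, 5→E, 6→B.
By Hall's marriage theorem, this means |N(S)| ≥ |S| for every subset S, so no violating subset exists.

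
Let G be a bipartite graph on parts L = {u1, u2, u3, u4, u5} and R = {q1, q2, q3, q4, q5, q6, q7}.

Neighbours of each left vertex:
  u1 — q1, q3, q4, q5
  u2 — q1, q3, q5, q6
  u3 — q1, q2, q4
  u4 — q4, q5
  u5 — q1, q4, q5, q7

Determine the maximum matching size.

5

A valid assignment of size 5: u1–q3, u2–q6, u3–q2, u4–q5, u5–q4.
This saturates every left vertex, so 5 is the maximum.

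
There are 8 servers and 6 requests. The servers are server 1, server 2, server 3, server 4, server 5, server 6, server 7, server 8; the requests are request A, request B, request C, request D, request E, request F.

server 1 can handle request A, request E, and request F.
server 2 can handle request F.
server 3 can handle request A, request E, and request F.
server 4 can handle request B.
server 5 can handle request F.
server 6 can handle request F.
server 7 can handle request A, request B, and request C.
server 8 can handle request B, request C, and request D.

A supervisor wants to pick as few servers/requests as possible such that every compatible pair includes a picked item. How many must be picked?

A maximum matching has 6 edges (e.g. server 1–request A, server 2–request F, server 3–request E, server 4–request B, server 7–request C, server 8–request D).
By König's theorem the minimum vertex cover has the same size. One such cover is {server 1, server 3, server 4, server 7, server 8, request F}.

6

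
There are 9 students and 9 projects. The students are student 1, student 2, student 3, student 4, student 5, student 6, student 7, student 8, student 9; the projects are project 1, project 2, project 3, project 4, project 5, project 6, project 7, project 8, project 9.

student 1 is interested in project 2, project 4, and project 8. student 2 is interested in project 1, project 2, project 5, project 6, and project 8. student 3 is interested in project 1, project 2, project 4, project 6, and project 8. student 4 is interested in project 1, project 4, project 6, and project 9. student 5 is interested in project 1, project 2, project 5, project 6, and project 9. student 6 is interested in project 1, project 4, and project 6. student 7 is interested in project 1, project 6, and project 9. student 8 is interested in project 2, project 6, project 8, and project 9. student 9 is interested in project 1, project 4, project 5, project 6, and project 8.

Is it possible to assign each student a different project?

No

The set {student 1, student 2, student 3, student 4, student 5, student 6, student 7, student 8, student 9} has only 7 neighbours ({project 1, project 2, project 4, project 5, project 6, project 8, project 9}), so by Hall's theorem at most 7 of the 9 students can be matched.
Hence no matching covers every student.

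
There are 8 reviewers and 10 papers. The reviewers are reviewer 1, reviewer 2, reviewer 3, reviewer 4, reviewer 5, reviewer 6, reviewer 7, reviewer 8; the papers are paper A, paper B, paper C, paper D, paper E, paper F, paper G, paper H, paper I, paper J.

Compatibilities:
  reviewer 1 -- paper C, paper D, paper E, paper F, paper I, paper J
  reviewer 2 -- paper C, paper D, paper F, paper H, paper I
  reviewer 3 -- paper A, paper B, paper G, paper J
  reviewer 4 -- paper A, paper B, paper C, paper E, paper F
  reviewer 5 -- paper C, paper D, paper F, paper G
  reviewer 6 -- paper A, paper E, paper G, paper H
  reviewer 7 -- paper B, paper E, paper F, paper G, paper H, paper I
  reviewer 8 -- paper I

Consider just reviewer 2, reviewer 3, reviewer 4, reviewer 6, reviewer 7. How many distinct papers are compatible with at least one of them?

10

The union of neighbours of {reviewer 2, reviewer 3, reviewer 4, reviewer 6, reviewer 7} is {paper A, paper B, paper C, paper D, paper E, paper F, paper G, paper H, paper I, paper J}, which has 10 elements.
Since |N(S)| = 10 ≥ |S| = 5, Hall's condition holds for this subset.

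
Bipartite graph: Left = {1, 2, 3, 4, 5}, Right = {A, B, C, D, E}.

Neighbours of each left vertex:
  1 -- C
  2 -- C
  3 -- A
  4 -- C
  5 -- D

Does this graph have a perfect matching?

No

The set {1, 2, 4} has only 1 neighbour ({C}), so by Hall's theorem at most 3 of the 5 left vertices can be matched.
Hence no matching covers every left vertex.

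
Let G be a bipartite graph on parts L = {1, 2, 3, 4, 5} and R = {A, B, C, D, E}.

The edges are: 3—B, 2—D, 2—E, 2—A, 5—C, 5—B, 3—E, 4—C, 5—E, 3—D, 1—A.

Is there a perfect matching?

Yes

A valid assignment of size 5: 1–A, 2–D, 3–E, 4–C, 5–B.
All 5 left vertices are covered.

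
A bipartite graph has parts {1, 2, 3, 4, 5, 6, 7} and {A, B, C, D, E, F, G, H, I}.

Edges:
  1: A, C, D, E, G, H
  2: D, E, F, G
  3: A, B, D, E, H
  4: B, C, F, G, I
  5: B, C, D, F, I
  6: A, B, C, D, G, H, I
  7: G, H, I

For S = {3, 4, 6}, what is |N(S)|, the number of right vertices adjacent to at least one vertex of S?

9

The union of neighbours of {3, 4, 6} is {A, B, C, D, E, F, G, H, I}, which has 9 elements.
Since |N(S)| = 9 ≥ |S| = 3, Hall's condition holds for this subset.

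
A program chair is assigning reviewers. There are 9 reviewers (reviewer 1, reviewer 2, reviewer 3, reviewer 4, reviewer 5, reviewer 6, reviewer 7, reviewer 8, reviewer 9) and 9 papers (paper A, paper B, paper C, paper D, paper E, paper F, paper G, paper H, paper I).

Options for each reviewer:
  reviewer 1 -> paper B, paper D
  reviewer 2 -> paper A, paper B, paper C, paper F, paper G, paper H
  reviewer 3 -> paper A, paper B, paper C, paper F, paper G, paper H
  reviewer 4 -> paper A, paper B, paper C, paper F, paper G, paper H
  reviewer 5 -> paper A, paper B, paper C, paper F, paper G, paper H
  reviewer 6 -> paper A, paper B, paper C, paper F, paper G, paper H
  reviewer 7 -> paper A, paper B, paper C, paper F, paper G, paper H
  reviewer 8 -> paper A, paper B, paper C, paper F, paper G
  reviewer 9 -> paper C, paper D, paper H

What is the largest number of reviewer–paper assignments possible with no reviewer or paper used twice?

A valid assignment of size 7: reviewer 1→paper D, reviewer 2→paper H, reviewer 3→paper A, reviewer 4→paper F, reviewer 5→paper C, reviewer 6→paper G, reviewer 7→paper B.
The set {reviewer 1, reviewer 2, reviewer 3, reviewer 4, reviewer 5, reviewer 6, reviewer 7, reviewer 8, reviewer 9} has only 7 neighbours ({paper A, paper B, paper C, paper D, paper F, paper G, paper H}), so by Hall's theorem at most 7 of the 9 reviewers can be matched.

7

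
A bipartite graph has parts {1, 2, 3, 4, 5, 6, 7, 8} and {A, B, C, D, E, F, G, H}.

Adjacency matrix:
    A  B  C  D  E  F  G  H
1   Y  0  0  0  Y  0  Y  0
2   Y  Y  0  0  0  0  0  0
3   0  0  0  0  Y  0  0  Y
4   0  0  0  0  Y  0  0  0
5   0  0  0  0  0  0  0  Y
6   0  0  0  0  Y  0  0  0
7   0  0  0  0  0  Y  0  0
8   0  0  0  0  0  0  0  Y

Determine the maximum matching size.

5

One maximum matching: 1–G, 2–B, 3–H, 4–E, 7–F.
The set {3, 4, 5, 6, 8} has only 2 neighbours ({E, H}), so by Hall's theorem at most 5 of the 8 left vertices can be matched.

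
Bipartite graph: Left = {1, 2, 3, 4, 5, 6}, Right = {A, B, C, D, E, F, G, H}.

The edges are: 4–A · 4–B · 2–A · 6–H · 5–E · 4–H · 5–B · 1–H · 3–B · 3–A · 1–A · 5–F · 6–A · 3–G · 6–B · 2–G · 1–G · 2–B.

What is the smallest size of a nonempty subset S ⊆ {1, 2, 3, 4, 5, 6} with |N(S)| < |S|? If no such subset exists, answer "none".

5

Take S = {1, 2, 3, 4, 6}. Its neighbourhood is {A, B, G, H}, so |N(S)| = 4 < |S| = 5.
Every subset of size less than 5 has at least as many neighbours as members, so 5 is the minimum.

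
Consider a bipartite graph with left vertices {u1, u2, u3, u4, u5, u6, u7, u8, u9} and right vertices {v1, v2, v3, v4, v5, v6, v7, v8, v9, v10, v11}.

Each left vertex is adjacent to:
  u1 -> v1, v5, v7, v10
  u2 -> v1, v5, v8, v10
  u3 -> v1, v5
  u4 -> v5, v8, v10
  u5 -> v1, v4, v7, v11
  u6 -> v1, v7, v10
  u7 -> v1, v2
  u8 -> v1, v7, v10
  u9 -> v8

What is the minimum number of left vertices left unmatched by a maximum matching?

One maximum matching: u1→v7, u2→v1, u3→v5, u4→v8, u5→v11, u6→v10, u7→v2.
The set {u1, u2, u3, u4, u6, u8, u9} has only 5 neighbours ({v1, v10, v5, v7, v8}), so by Hall's theorem at most 7 of the 9 left vertices can be matched.
That matches 7 of the 9, leaving 2 unmatched; no matching can do better.

2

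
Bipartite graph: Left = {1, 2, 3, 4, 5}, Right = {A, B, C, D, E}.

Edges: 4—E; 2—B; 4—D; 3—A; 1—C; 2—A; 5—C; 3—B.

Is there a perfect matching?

No

The set {1, 5} has only 1 neighbour ({C}), so by Hall's theorem at most 4 of the 5 left vertices can be matched.
Hence no matching covers every left vertex.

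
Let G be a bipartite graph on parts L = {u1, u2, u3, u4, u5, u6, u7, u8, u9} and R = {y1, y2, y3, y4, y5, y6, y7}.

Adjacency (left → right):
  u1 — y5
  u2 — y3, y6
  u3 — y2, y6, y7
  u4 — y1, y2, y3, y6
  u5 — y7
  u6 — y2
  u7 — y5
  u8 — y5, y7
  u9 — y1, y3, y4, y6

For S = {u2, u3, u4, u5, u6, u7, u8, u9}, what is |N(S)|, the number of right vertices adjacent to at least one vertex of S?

7

The union of neighbours of {u2, u3, u4, u5, u6, u7, u8, u9} is {y1, y2, y3, y4, y5, y6, y7}, which has 7 elements.
Since |N(S)| = 7 < |S| = 8, Hall's condition fails for this subset.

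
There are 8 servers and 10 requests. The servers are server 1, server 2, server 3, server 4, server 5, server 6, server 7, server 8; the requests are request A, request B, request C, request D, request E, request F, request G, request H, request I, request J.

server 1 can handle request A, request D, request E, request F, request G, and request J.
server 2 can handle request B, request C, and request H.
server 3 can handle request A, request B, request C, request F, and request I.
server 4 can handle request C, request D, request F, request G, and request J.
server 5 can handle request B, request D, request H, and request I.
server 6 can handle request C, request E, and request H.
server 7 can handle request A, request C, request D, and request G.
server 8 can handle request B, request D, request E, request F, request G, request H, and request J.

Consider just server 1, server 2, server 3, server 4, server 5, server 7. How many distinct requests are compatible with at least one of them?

10

The union of neighbours of {server 1, server 2, server 3, server 4, server 5, server 7} is {request A, request B, request C, request D, request E, request F, request G, request H, request I, request J}, which has 10 elements.
Since |N(S)| = 10 ≥ |S| = 6, Hall's condition holds for this subset.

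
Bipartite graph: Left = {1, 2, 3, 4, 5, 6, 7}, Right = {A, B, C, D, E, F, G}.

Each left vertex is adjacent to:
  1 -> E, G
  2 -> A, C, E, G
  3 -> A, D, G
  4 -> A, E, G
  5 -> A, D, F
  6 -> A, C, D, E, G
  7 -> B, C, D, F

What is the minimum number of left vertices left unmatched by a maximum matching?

0

A valid assignment of size 7: 1→E, 2→C, 3→D, 4→A, 5→F, 6→G, 7→B.
All 7 left vertices are matched, so no larger matching exists.
That matches 7 of the 7, leaving 0 unmatched; no matching can do better.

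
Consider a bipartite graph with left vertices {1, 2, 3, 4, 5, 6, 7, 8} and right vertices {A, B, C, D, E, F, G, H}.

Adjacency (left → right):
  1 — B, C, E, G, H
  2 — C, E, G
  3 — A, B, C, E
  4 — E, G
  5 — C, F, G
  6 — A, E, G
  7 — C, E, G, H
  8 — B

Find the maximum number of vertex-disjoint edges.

7

For example, pair 1–H, 2–C, 3–B, 4–G, 5–F, 6–A, 7–E.
The set {1, 2, 3, 4, 6, 7, 8} has only 6 neighbours ({A, B, C, E, G, H}), so by Hall's theorem at most 7 of the 8 left vertices can be matched.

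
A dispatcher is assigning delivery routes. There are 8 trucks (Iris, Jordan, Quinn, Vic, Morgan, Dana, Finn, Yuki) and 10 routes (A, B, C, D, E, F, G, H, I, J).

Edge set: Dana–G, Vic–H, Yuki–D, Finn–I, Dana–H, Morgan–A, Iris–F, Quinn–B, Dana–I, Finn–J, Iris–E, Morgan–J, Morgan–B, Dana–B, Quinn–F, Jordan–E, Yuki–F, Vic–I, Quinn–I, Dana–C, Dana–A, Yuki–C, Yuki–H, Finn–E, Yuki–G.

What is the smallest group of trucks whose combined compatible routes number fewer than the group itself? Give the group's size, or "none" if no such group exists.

A matching saturating every truck exists, for instance Iris→F, Jordan→E, Quinn→I, Vic→H, Morgan→B, Dana→A, Finn→J, Yuki→G.
By Hall's marriage theorem, this means |N(S)| ≥ |S| for every subset S, so no violating subset exists.

none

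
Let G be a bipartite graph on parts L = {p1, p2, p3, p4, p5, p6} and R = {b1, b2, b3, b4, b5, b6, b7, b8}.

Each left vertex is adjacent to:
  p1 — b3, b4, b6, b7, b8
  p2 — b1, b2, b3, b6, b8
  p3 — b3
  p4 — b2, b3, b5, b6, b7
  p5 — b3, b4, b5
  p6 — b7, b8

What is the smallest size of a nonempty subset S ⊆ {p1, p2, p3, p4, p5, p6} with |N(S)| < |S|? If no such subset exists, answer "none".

A matching saturating every left vertex exists, for instance p1→b7, p2→b1, p3→b3, p4→b5, p5→b4, p6→b8.
By Hall's marriage theorem, this means |N(S)| ≥ |S| for every subset S, so no violating subset exists.

none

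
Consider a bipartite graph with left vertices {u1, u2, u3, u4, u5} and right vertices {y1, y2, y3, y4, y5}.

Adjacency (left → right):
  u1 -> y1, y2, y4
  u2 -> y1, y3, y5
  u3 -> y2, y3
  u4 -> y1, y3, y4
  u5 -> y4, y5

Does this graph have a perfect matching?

For example, pair u1-y1, u2-y5, u3-y2, u4-y3, u5-y4.
Every left vertex is matched, so this is a perfect matching.

Yes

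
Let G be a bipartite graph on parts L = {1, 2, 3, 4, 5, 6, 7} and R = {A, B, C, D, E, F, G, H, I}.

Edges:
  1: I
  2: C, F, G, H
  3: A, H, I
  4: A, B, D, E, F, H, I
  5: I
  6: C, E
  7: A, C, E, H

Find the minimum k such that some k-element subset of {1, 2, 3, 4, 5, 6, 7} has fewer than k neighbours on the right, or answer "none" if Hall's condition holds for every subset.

2

Take S = {1, 5}. Its neighbourhood is {I}, so |N(S)| = 1 < |S| = 2.
No single vertex violates Hall's condition since each has at least one neighbour, so 2 is the minimum.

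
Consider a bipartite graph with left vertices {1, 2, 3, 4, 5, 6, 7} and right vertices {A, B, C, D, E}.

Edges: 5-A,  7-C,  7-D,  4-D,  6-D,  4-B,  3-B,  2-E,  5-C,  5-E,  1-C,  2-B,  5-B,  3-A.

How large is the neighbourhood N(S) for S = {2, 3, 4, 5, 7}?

The union of neighbours of {2, 3, 4, 5, 7} is {A, B, C, D, E}, which has 5 elements.
Since |N(S)| = 5 ≥ |S| = 5, Hall's condition holds for this subset.

5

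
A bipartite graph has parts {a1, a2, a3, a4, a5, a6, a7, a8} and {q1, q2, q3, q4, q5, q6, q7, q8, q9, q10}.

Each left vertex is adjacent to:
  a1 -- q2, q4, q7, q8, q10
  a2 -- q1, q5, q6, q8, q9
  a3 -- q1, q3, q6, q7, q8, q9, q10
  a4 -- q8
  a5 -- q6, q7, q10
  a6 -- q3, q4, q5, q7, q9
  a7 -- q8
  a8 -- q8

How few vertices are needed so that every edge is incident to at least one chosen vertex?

6

The 6 edges a1–q4, a2–q1, a3–q6, a4–q8, a5–q7, a6–q9 form a matching, so any vertex cover needs at least 6 vertices (one per matched edge).
Conversely {a1, a2, a3, a5, a6, q8} meets every edge and has exactly 6 vertices, so 6 is optimal.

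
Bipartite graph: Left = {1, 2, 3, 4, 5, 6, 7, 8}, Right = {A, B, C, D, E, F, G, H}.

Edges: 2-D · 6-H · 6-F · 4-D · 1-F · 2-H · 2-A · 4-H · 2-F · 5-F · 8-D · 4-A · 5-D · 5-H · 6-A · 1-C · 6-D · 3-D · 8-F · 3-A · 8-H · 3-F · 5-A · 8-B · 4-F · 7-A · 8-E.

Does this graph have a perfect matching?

The set {2, 3, 4, 5, 6, 7} has only 4 neighbours ({A, D, F, H}), so by Hall's theorem at most 6 of the 8 left vertices can be matched.
Hence no matching covers every left vertex.

No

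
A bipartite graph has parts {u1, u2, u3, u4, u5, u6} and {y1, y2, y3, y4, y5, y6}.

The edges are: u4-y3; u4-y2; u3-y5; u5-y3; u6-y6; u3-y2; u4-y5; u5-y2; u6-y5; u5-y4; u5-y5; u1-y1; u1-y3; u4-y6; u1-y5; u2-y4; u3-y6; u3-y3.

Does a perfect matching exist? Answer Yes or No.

Yes

A valid assignment of size 6: u1–y1, u2–y4, u3–y5, u4–y2, u5–y3, u6–y6.
All 6 left vertices are covered.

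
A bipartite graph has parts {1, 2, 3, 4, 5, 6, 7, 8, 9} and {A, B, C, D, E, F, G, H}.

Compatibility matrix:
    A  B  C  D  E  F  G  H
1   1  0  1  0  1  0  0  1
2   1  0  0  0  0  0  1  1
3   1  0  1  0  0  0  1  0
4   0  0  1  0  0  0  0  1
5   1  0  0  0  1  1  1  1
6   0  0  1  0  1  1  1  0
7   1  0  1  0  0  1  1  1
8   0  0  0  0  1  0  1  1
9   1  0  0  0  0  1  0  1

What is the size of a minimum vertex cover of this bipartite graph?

{A, C, E, F, G, H} is a vertex cover of size 6: every edge has an endpoint in this set.
No smaller cover exists because 1–C, 2–A, 3–G, 4–H, 5–F, 6–E is a matching of size 6, and a cover must include an endpoint of each of these disjoint edges (König's theorem).

6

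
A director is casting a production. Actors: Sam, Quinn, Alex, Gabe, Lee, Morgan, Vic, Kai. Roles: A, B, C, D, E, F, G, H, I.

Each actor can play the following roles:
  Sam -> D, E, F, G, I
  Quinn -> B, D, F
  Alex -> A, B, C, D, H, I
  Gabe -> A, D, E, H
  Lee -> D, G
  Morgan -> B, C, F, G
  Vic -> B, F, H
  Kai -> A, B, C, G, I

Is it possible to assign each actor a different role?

Yes

One maximum matching: Sam→I, Quinn→B, Alex→A, Gabe→E, Lee→D, Morgan→C, Vic→F, Kai→G.
Every actor is matched, so this matching saturates all of them.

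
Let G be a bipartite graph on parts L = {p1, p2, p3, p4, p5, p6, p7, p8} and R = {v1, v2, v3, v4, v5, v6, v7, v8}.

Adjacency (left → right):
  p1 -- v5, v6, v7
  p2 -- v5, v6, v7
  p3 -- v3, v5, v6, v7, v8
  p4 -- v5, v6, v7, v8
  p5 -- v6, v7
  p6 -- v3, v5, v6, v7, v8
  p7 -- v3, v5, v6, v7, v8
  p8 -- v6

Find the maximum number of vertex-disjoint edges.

One maximum matching: p1-v5, p2-v7, p3-v3, p4-v8, p5-v6.
The set {p1, p2, p3, p4, p5, p6, p7, p8} has only 5 neighbours ({v3, v5, v6, v7, v8}), so by Hall's theorem at most 5 of the 8 left vertices can be matched.

5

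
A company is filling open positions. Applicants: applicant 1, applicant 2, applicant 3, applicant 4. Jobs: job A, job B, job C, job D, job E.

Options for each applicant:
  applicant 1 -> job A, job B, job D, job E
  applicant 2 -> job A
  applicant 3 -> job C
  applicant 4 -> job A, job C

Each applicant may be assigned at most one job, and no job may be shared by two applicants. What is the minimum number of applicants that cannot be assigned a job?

For example, pair applicant 1→job E, applicant 2→job A, applicant 3→job C.
The set {applicant 2, applicant 3, applicant 4} has only 2 neighbours ({job A, job C}), so by Hall's theorem at most 3 of the 4 applicants can be matched.
That matches 3 of the 4, leaving 1 unmatched; no matching can do better.

1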